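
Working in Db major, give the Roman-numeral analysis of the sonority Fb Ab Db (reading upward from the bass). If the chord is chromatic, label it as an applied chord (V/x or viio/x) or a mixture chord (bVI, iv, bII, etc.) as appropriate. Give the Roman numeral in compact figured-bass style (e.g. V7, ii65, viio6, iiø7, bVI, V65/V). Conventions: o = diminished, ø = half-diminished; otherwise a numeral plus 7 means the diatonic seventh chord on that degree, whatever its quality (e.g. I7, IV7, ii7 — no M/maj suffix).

Stacked in thirds the chord is Db-Fb-Ab: a minor triad on Db.
Db is the first degree of Db major. This is the minor tonic, borrowed from the parallel minor.
With Fb in the bass the chord is in first inversion, so the figured bass is 6.

i6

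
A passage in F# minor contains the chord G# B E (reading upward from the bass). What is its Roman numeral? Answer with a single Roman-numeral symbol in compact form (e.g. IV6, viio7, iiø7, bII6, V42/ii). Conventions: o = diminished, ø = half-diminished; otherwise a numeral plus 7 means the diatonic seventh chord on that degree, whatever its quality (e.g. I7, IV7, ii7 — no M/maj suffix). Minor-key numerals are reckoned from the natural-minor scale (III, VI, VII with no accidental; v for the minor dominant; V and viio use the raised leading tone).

VII6

Stacked in thirds the chord is E-G#-B: a major triad on E.
In F# minor, E is the subtonic; the diatonic major triad there is VII.
With G# in the bass the chord is in first inversion, so the figured bass is 6.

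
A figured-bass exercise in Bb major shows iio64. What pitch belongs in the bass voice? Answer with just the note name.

Gb

iio in Bb major has root C; the chord is C-Eb-Gb.
The figure 64 means second inversion — the fifth is in the bass.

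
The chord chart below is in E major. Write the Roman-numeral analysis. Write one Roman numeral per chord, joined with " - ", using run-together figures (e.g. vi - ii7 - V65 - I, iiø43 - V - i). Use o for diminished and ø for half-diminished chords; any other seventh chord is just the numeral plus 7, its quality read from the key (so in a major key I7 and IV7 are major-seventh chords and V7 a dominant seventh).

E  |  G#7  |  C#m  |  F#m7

I - V7/vi - vi - ii7

E: root E is the tonic; major triad there is I.
G#7: chromatic; G# is V of vi, so V7/vi.
C#m: minor triad on C# = scale degree 6 → vi.
F#m7 has root F#, degree 2 in E major, so ii7.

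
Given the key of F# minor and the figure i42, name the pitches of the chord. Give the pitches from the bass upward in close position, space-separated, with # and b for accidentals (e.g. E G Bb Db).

E F# A C#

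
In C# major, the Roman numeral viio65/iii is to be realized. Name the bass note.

F##

The applied chord viio65/iii is rooted on D##: D##-F##-A#-C#.
The figure 65 means first inversion — the third is in the bass.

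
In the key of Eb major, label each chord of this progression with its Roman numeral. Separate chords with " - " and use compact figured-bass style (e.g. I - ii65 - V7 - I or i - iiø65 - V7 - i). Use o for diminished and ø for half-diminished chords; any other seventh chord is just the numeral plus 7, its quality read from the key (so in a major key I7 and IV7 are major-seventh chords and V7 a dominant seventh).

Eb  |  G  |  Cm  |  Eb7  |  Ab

Eb: major triad on Eb = scale degree 1 → I.
G: a major triad on G, the applied dominant of vi → V/vi.
Cm has root C, degree 6 in Eb major, so vi.
Eb7: a dominant seventh chord on Eb, the applied dominant of IV → V7/IV.
Ab: major triad on Ab = scale degree 4 → IV.

I - V/vi - vi - V7/IV - IV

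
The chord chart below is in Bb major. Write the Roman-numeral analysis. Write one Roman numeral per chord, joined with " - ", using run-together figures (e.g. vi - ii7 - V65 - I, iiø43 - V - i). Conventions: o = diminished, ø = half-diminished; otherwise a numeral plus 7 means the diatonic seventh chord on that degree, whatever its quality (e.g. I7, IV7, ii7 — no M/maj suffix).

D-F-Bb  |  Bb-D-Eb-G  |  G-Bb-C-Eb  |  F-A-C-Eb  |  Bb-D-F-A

D-F-Bb: root Bb is the tonic; major triad there is I6.
Bb-D-Eb-G: major seventh chord on Eb = scale degree 4 → IV43.
G-Bb-C-Eb has root C, degree 2 in Bb major, so ii43.
F-A-C-Eb: root F is the dominant; dominant seventh chord there is V7.
Bb-D-F-A: major seventh chord on Bb = scale degree 1 → I7.

I6 - IV43 - ii43 - V7 - I7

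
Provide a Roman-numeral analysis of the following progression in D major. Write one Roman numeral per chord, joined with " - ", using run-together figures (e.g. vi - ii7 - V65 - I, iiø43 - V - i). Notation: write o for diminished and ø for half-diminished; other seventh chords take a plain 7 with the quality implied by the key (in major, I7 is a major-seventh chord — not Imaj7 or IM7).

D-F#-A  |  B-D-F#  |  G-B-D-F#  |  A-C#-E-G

I - vi - IV7 - V7

D-F#-A: root D is the tonic; major triad there is I.
B-D-F# has root B, degree 6 in D major, so vi.
G-B-D-F#: major seventh chord on G = scale degree 4 → IV7.
A-C#-E-G: dominant seventh chord on A = scale degree 5 → V7.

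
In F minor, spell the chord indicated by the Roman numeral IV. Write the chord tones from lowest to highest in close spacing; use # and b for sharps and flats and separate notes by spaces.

Scale degree 4 in F minor is Bb; here the chord built on it is altered to a major triad. IV is the major subdominant, borrowed from the parallel major.
So the chord is Bb-D-F, a major triad.

Bb D F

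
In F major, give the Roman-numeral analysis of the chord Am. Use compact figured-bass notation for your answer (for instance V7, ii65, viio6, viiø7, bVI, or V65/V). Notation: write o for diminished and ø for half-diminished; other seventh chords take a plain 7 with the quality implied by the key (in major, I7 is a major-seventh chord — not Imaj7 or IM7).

iii

The pitches A-C-E form a minor triad rooted on A.
A is scale degree 3 in F major, and a minor triad on that degree is written iii.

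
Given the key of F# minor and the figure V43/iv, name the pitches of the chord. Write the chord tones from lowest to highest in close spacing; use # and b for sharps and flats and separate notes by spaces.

The slash means an applied dominant: we want the dominant of iv. In F# minor, iv is B minor, and its dominant is built on F#.
Building a dominant seventh chord on F# gives F#-A#-C#-E.
With the 43 figure the chord is in second inversion; from the bass C# upward in close position it reads C#-E-F#-A#.

C# E F# A#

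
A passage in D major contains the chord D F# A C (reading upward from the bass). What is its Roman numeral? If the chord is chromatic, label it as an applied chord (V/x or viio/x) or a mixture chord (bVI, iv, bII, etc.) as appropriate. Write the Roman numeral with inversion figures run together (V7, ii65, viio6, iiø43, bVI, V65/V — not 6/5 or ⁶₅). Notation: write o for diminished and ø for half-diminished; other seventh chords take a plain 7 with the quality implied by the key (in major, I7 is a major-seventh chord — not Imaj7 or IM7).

V7/IV

Stacked in thirds the chord is D-F#-A-C: a dominant seventh chord on D.
D is not a diatonic chord root with this quality in D major, but it lies a perfect fifth above G (IV), so the chord functions as an applied dominant of IV.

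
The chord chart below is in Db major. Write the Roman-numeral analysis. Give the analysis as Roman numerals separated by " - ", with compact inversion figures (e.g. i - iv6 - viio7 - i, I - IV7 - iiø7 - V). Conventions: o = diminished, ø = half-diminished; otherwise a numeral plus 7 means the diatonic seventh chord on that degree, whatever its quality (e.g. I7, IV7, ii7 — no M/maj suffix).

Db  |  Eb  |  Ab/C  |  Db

Db has root Db, degree 1 in Db major, so I.
Eb is the secondary dominant of V (major triad on Eb): V/V.
Ab/C: root Ab is the dominant; major triad there is V6.
Db: root Db is the tonic; major triad there is I.

I - V/V - V6 - I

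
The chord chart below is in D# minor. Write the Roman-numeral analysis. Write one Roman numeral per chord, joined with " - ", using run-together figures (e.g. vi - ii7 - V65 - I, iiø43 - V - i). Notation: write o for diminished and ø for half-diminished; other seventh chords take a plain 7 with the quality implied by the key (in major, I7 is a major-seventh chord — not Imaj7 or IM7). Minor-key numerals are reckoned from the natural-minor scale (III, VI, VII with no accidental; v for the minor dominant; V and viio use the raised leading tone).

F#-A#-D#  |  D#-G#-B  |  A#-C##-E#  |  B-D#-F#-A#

i6 - iv64 - V - VI7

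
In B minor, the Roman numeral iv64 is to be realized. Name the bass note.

B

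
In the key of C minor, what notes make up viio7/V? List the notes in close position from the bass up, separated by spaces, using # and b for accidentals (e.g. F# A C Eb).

viio7/V is a secondary leading-tone chord. The target V is G in C minor; the applied chord is rooted a semitone below, on F#.
Building a fully diminished seventh chord on F# gives F#-A-C-Eb.

F# A C Eb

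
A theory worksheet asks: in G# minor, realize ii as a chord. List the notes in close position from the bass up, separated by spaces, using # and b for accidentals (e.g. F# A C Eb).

Scale degree 2 in G# minor is A#; here the chord built on it is altered to a minor triad. ii is the minor supertonic, borrowed from the parallel major (the Dorian ii).
So the chord is A#-C#-E#, a minor triad.

A# C# E#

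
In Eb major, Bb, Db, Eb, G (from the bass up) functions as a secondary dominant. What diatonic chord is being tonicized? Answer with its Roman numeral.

The chord is a dominant seventh chord on Eb.
A dominant resolves down a perfect fifth: Eb → Ab. In Eb major, Ab is scale degree 4, i.e. IV.

IV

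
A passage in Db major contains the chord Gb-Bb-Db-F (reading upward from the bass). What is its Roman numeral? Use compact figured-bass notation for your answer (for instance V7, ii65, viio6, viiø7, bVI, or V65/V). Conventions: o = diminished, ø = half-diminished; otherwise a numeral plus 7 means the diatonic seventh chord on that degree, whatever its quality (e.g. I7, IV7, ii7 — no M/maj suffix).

Stacked in thirds the chord is Gb-Bb-Db-F: a major seventh chord on Gb.
Gb is scale degree 4 in Db major, and a major seventh chord on that degree is written IV7.

IV7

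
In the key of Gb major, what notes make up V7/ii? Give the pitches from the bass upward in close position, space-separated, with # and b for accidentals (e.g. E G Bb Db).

The slash means an applied dominant: we want the dominant of ii. In Gb major, ii is Ab minor, and its dominant is built on Eb.
Building a dominant seventh chord on Eb gives Eb-G-Bb-Db.

Eb G Bb Db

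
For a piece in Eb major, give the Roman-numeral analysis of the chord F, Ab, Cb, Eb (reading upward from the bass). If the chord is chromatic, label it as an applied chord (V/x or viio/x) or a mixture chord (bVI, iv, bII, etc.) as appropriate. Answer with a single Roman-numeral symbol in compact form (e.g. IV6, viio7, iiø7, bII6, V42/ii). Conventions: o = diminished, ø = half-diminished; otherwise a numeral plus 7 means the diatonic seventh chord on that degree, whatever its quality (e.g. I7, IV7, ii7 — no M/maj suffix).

iiø7

Stacked in thirds the chord is F-Ab-Cb-Eb: a half-diminished seventh chord on F.
F is the second degree of Eb major. This is the half-diminished supertonic seventh, borrowed from the parallel minor.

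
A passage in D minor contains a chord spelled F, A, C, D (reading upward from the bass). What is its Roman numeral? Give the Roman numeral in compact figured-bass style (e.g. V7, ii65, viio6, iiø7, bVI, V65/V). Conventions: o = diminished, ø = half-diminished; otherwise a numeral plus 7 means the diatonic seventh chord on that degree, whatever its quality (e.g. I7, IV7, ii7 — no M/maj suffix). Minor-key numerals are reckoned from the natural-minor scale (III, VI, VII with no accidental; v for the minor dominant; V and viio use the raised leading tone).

i65

Stacked in thirds the chord is D-F-A-C: a minor seventh chord on D.
In D minor, D is the tonic; the diatonic minor seventh chord there is i7.
With F in the bass the chord is in first inversion, so the figured bass is 65.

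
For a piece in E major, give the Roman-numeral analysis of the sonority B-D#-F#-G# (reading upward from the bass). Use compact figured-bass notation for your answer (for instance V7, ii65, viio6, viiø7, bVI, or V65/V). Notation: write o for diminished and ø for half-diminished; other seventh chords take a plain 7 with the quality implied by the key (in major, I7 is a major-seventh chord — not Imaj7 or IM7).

Stacked in thirds the chord is G#-B-D#-F#: a minor seventh chord on G#.
G# is scale degree 3 in E major, and a minor seventh chord on that degree is written iii7.
With B in the bass the chord is in first inversion, so the figured bass is 65.

iii65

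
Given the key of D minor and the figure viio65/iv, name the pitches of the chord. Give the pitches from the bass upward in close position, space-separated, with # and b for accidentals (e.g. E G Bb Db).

The slash marks an applied leading-tone chord: viio of iv. In D minor, iv is G, so the leading tone to it is F#, a half step below.
Building a fully diminished seventh chord on F# gives F#-A-C-Eb.
The figured bass 65 indicates first inversion, placing the third (A) in the bass: A-C-Eb-F#.

A C Eb F#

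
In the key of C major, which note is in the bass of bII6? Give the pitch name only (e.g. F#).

F

bII in C major has root Db; the chord is Db-F-Ab.
The figure 6 means first inversion — the third is in the bass.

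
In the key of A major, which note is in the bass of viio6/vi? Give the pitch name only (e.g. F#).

The applied chord viio6/vi is rooted on E#: E#-G#-B.
The figure 6 means first inversion — the third is in the bass.

G#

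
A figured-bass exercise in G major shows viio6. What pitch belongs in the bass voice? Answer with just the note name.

viio in G major has root F#; the chord is F#-A-C.
The figure 6 means first inversion — the third is in the bass.

A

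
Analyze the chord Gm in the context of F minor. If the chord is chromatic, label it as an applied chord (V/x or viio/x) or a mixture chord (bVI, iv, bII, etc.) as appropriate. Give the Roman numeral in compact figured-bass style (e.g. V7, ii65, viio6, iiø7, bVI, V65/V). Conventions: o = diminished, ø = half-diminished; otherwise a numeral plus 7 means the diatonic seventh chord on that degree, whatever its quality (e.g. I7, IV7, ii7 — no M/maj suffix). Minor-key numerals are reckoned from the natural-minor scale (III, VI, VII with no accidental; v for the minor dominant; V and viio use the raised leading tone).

ii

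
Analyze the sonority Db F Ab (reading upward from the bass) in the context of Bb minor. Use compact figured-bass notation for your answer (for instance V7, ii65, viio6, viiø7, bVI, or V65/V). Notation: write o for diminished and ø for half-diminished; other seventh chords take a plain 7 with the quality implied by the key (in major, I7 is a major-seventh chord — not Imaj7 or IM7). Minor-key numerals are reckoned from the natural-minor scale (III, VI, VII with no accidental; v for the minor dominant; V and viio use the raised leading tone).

III

The pitches Db-F-Ab form a major triad rooted on Db.
In Bb minor, Db is the mediant; the diatonic major triad there is III.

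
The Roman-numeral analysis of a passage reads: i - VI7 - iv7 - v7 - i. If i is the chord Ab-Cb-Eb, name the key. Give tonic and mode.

Ab minor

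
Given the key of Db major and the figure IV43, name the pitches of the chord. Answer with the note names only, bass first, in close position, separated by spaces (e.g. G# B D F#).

The numeral's case and figure indicate a major seventh chord. In Db major its root, scale degree 4, is Gb.
That chord is spelled Gb-Bb-Db-F.
The figured bass 43 indicates second inversion, placing the fifth (Db) in the bass: Db-F-Gb-Bb.

Db F Gb Bb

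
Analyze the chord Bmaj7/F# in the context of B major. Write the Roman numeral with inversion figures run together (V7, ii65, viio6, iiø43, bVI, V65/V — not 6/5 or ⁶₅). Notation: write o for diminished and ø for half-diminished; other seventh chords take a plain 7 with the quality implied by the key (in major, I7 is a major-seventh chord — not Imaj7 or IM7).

I43

Stacked in thirds the chord is B-D#-F#-A#: a major seventh chord on B.
In B major, B is the tonic; the diatonic major seventh chord there is I7.
With F# in the bass the chord is in second inversion, so the figured bass is 43.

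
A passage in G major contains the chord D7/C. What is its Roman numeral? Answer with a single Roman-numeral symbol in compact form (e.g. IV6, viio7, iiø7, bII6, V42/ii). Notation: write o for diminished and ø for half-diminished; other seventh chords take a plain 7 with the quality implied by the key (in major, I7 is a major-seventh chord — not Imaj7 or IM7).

V42

The pitches D-F#-A-C form a dominant seventh chord rooted on D.
D is scale degree 5 in G major, and a dominant seventh chord on that degree is written V7.
With C in the bass the chord is in third inversion, so the figured bass is 42.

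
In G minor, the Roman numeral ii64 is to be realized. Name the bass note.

E

ii in G minor has root A; the chord is A-C-E.
The figure 64 means second inversion — the fifth is in the bass.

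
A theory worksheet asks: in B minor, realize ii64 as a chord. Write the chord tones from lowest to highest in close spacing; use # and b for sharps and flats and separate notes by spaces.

G# C# E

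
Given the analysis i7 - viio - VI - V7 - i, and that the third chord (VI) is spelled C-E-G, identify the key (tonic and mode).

The anchor chord is a major triad on C, labeled VI.
If C is scale degree 6 and the mode makes that degree carry a major triad, the tonic is E and the mode is minor.

E minor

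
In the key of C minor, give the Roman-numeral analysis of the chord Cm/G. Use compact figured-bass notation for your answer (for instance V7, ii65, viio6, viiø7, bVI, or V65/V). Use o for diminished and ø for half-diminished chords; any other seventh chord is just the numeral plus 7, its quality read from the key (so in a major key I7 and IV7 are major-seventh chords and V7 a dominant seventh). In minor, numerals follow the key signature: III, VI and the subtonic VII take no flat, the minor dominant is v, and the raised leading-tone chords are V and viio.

i64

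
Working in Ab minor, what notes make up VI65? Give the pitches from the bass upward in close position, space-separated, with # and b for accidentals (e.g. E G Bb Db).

The numeral's case and figure indicate a major seventh chord. In Ab minor its root, the submediant, is Fb.
That chord is spelled Fb-Ab-Cb-Eb.
With the 65 figure the chord is in first inversion; from the bass Ab upward in close position it reads Ab-Cb-Eb-Fb.

Ab Cb Eb Fb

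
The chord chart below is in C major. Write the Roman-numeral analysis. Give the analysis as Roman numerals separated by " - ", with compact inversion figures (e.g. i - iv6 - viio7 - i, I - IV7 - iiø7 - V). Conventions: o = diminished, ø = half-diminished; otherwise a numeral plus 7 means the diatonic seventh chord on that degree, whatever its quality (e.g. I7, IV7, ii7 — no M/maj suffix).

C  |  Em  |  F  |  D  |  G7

I - iii - IV - V/V - V7

C: major triad on C = scale degree 1 → I.
Em: root E is the mediant; minor triad there is iii.
F has root F, degree 4 in C major, so IV.
D: chromatic; D is V of V, so V/V.
G7: dominant seventh chord on G = scale degree 5 → V7.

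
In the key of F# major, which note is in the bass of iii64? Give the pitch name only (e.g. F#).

E#

iii in F# major has root A#; the chord is A#-C#-E#.
The figure 64 means second inversion — the fifth is in the bass.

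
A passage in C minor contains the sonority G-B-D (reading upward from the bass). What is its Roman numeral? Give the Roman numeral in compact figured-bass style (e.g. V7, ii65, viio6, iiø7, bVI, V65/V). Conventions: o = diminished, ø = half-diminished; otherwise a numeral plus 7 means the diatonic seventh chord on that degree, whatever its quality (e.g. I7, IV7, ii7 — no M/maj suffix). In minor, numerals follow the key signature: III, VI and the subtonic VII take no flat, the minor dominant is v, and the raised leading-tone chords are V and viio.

V

Stacked in thirds the chord is G-B-D: a major triad on G.
In C minor, G is the dominant; the diatonic major triad there is V.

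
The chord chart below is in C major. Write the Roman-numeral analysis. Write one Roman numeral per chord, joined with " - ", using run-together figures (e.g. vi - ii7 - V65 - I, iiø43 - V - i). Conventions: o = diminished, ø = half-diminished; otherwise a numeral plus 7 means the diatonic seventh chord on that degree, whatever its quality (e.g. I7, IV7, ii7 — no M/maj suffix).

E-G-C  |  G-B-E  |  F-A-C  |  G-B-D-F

I6 - iii6 - IV - V7

E-G-C: major triad on C = scale degree 1 → I6.
G-B-E: root E is the mediant; minor triad there is iii6.
F-A-C: root F is the subdominant; major triad there is IV.
G-B-D-F: root G is the dominant; dominant seventh chord there is V7.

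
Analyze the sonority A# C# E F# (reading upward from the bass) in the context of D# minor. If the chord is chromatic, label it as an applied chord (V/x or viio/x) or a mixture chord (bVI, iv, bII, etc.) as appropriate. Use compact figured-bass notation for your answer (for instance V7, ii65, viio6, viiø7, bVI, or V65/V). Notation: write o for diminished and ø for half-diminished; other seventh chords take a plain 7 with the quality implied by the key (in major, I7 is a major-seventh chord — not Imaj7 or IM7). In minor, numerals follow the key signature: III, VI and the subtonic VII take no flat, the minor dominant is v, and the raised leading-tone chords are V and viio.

V65/VI

Stacked in thirds the chord is F#-A#-C#-E: a dominant seventh chord on F#.
F# is not a diatonic chord root with this quality in D# minor, but it lies a perfect fifth above B (VI), so the chord functions as an applied dominant of VI.
With A# in the bass the chord is in first inversion, so the figured bass is 65.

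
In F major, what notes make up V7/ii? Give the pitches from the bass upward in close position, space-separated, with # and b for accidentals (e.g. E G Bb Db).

V7/ii is a secondary dominant — the dominant seventh of ii. ii in F major is G, so the applied chord's root is D, a perfect fifth above.
Building a dominant seventh chord on D gives D-F#-A-C.

D F# A C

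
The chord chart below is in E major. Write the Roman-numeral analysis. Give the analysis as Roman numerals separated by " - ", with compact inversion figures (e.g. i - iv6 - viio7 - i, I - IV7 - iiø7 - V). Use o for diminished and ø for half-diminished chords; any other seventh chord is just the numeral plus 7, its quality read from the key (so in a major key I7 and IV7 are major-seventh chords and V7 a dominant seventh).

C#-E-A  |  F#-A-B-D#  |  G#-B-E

IV6 - V43 - I6

C#-E-A has root A, degree 4 in E major, so IV6.
F#-A-B-D#: root B is the dominant; dominant seventh chord there is V43.
G#-B-E has root E, degree 1 in E major, so I6.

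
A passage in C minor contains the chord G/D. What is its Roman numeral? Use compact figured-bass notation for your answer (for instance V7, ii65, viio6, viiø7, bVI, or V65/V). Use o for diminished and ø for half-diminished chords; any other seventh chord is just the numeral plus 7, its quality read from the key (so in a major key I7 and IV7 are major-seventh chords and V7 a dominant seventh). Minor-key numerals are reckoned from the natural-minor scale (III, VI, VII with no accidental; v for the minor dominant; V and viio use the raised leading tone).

The pitches G-B-D form a major triad rooted on G.
In C minor, G is the dominant; the diatonic major triad there is V.
With D in the bass the chord is in second inversion, so the figured bass is 64.

V64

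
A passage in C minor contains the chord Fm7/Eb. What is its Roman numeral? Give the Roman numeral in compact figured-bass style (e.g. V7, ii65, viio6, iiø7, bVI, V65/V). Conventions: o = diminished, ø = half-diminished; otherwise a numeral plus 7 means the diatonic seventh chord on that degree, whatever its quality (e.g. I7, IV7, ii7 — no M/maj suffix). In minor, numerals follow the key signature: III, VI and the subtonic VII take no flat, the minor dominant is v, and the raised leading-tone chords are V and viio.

The pitches F-Ab-C-Eb form a minor seventh chord rooted on F.
F is scale degree 4 in C minor, and a minor seventh chord on that degree is written iv7.
With Eb in the bass the chord is in third inversion, so the figured bass is 42.

iv42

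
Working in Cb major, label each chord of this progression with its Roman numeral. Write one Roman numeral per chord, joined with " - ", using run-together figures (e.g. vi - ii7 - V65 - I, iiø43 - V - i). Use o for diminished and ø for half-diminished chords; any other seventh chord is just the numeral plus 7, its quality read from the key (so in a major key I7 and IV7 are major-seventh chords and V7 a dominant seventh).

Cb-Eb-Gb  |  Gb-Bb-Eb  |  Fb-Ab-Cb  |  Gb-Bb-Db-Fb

Cb-Eb-Gb: major triad on Cb = scale degree 1 → I.
Gb-Bb-Eb: minor triad on Eb = scale degree 3 → iii6.
Fb-Ab-Cb: root Fb is the subdominant; major triad there is IV.
Gb-Bb-Db-Fb: dominant seventh chord on Gb = scale degree 5 → V7.

I - iii6 - IV - V7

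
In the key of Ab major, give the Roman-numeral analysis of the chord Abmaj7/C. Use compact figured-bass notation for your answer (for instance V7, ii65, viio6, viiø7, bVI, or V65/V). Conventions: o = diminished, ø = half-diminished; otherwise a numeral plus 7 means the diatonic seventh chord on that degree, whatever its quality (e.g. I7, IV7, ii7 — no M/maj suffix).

I65

The pitches Ab-C-Eb-G form a major seventh chord rooted on Ab.
In Ab major, Ab is the tonic; the diatonic major seventh chord there is I7.
With C in the bass the chord is in first inversion, so the figured bass is 65.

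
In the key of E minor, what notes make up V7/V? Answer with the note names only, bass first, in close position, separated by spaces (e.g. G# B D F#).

V7/V is a secondary dominant — the dominant seventh of V. V in E minor is B, so the applied chord's root is F#, a perfect fifth above.
Building a dominant seventh chord on F# gives F#-A#-C#-E.

F# A# C# E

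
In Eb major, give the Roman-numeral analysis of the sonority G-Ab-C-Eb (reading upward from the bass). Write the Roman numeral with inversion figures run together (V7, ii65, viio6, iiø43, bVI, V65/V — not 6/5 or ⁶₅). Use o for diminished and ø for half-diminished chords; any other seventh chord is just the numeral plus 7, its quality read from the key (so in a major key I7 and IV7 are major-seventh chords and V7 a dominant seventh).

IV42

The pitches Ab-C-Eb-G form a major seventh chord rooted on Ab.
In Eb major, Ab is the subdominant; the diatonic major seventh chord there is IV7.
With G in the bass the chord is in third inversion, so the figured bass is 42.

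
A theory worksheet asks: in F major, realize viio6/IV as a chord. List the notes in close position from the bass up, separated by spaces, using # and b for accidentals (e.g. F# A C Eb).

The slash marks an applied leading-tone chord: viio of IV. In F major, IV is Bb, so the leading tone to it is A, a half step below.
Building a diminished triad on A gives A-C-Eb.
The figured bass 6 indicates first inversion, placing the third (C) in the bass: C-Eb-A.

C Eb A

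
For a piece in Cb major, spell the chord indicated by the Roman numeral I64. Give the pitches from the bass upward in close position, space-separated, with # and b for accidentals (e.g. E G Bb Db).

Gb Cb Eb

In Cb major, the tonic is Cb, and the diatonic chord built there is a major triad.
That chord is spelled Cb-Eb-Gb.
The figured bass 64 indicates second inversion, placing the fifth (Gb) in the bass: Gb-Cb-Eb.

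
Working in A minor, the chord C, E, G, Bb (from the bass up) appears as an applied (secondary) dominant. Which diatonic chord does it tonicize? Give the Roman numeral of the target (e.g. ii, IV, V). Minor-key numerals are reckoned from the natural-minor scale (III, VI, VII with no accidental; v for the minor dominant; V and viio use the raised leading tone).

VI

The chord is a dominant seventh chord on C.
A dominant resolves down a perfect fifth: C → F. In A minor, F is scale degree 6, i.e. VI.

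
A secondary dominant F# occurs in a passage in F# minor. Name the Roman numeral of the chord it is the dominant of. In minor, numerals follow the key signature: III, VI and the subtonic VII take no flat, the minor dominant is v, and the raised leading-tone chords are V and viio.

iv

The chord is a major triad on F#.
A dominant resolves down a perfect fifth: F# → B. In F# minor, B is scale degree 4, i.e. iv.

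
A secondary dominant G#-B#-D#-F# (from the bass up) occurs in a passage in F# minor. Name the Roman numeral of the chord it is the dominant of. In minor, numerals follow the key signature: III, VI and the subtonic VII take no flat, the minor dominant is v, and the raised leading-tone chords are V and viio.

The chord is a dominant seventh chord on G#.
A dominant resolves down a perfect fifth: G# → C#. In F# minor, C# is scale degree 5, i.e. V.

V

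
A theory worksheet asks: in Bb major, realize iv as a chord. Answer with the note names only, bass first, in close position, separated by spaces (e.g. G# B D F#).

iv is the minor subdominant, borrowed from the parallel minor. In Bb major that root is Eb.
So the chord is Eb-Gb-Bb.

Eb Gb Bb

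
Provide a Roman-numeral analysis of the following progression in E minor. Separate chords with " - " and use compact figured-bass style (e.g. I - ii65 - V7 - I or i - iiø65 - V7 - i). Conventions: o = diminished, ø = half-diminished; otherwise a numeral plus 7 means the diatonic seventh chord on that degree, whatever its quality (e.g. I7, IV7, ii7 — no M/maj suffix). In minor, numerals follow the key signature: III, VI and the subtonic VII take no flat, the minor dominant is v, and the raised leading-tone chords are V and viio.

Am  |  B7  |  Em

Am: minor triad on A = scale degree 4 → iv.
B7 has root B, degree 5 in E minor, so V7.
Em has root E, degree 1 in E minor, so i.

iv - V7 - i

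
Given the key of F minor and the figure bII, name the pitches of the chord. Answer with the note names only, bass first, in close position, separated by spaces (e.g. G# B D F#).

Scale degree 2 in F minor is G; lowering it a half step gives Gb. bII is the Neapolitan chord — a major triad on the lowered second degree.
So the chord is Gb-Bb-Db.

Gb Bb Db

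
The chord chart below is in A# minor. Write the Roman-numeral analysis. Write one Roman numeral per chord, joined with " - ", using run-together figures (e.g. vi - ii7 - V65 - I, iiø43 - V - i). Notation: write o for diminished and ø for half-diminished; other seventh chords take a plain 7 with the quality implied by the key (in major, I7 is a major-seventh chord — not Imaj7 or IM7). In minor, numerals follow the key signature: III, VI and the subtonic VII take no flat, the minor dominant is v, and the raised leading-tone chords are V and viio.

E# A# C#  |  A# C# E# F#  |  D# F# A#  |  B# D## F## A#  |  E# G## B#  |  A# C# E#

E#-A#-C#: root A# is the tonic; minor triad there is i64.
A#-C#-E#-F#: major seventh chord on F# = scale degree 6 → VI65.
D#-F#-A#: minor triad on D# = scale degree 4 → iv.
B#-D##-F##-A#: a dominant seventh chord on B#, the applied dominant of V → V7/V.
E#-G##-B#: root E# is the dominant; major triad there is V.
A#-C#-E# has root A#, degree 1 in A# minor, so i.

i64 - VI65 - iv - V7/V - V - i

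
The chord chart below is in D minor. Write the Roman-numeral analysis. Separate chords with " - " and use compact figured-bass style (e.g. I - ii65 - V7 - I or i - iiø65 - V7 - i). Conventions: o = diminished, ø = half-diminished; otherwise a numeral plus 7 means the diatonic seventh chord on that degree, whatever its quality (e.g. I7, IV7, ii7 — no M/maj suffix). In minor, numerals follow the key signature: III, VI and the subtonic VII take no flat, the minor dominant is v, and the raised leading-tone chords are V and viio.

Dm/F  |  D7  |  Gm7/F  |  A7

i6 - V7/iv - iv42 - V7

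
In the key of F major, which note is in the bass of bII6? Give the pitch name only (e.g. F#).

bII in F major has root Gb; the chord is Gb-Bb-Db.
The figure 6 means first inversion — the third is in the bass.

Bb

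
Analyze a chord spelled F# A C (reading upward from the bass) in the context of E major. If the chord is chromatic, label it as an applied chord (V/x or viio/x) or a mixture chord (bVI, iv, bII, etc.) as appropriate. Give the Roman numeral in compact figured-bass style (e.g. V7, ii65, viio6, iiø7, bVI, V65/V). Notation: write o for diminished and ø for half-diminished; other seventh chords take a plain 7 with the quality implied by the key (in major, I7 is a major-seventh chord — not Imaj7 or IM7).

iio

The pitches F#-A-C form a diminished triad rooted on F#.
F# is the second degree of E major. This is the diminished supertonic triad, borrowed from the parallel minor.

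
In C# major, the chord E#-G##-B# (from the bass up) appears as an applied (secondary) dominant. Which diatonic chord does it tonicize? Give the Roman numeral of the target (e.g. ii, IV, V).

The chord is a major triad on E#.
A dominant resolves down a perfect fifth: E# → A#. In C# major, A# is scale degree 6, i.e. vi.

vi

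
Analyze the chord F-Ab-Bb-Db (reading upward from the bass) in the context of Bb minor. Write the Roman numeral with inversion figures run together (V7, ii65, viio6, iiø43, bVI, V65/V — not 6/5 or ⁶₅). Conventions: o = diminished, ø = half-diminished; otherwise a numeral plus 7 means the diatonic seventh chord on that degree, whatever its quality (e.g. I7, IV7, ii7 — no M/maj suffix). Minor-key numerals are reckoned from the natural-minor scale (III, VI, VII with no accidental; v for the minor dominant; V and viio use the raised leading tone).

The pitches Bb-Db-F-Ab form a minor seventh chord rooted on Bb.
Bb is scale degree 1 in Bb minor, and a minor seventh chord on that degree is written i7.
With F in the bass the chord is in second inversion, so the figured bass is 43.

i43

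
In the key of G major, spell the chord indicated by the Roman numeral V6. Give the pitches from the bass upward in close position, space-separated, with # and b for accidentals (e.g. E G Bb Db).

In G major, the fifth degree is D, and the diatonic chord built there is a major triad.
Stacking thirds from D gives D-F#-A.
With the 6 figure the chord is in first inversion; from the bass F# upward in close position it reads F#-A-D.

F# A D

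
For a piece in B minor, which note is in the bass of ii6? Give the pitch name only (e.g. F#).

E

ii in B minor has root C#; the chord is C#-E-G#.
The figure 6 means first inversion — the third is in the bass.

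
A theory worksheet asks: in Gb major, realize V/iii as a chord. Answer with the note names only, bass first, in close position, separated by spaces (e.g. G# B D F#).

F A C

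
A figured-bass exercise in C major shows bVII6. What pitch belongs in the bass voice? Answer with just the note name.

D

bVII in C major has root Bb; the chord is Bb-D-F.
The figure 6 means first inversion — the third is in the bass.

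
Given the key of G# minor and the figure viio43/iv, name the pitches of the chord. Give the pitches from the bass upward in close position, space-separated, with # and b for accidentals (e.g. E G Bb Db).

The slash marks an applied leading-tone chord: viio of iv. In G# minor, iv is C#, so the leading tone to it is B#, a half step below.
Building a fully diminished seventh chord on B# gives B#-D#-F#-A.
The figured bass 43 indicates second inversion, placing the fifth (F#) in the bass: F#-A-B#-D#.

F# A B# D#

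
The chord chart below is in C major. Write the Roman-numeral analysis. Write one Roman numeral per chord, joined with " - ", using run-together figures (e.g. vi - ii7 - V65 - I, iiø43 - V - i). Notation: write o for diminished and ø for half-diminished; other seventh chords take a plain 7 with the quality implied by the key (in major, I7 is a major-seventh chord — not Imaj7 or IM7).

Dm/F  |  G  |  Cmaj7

Dm/F has root D, degree 2 in C major, so ii6.
G: root G is the dominant; major triad there is V.
Cmaj7: root C is the tonic; major seventh chord there is I7.

ii6 - V - I7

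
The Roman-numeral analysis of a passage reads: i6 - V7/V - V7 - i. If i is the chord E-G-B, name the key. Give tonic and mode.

E minor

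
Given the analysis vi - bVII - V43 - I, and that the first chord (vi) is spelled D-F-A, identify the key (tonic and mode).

The anchor chord is a minor triad on D, labeled vi.
vi on D implies D is the submediant; that puts the tonic at F, and the lowercase numeral fits major mode.

F major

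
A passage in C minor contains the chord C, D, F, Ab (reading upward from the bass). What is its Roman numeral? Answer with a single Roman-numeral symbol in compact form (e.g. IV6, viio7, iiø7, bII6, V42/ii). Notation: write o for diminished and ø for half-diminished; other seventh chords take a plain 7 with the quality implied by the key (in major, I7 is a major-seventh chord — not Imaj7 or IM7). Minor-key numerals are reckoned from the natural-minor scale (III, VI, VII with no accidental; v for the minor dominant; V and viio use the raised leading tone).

iiø42

Stacked in thirds the chord is D-F-Ab-C: a half-diminished seventh chord on D.
In C minor, D is the supertonic; the diatonic half-diminished seventh chord there is iiø7.
With C in the bass the chord is in third inversion, so the figured bass is 42.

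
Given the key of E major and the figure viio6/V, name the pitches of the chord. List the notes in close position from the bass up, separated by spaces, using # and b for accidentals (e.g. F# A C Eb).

C# E A#

The slash marks an applied leading-tone chord: viio of V. In E major, V is B, so the leading tone to it is A#, a half step below.
Building a diminished triad on A# gives A#-C#-E.
The figured bass 6 indicates first inversion, placing the third (C#) in the bass: C#-E-A#.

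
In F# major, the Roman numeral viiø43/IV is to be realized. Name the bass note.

The applied chord viiø43/IV is rooted on A#: A#-C#-E-G#.
The figure 43 means second inversion — the fifth is in the bass.

E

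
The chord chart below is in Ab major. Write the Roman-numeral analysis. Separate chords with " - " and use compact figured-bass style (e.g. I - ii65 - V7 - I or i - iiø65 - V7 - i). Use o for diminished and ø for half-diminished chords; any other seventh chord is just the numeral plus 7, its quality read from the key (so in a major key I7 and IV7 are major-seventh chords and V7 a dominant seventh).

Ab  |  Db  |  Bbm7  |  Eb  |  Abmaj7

I - IV - ii7 - V - I7

Ab: major triad on Ab = scale degree 1 → I.
Db has root Db, degree 4 in Ab major, so IV.
Bbm7 has root Bb, degree 2 in Ab major, so ii7.
Eb: major triad on Eb = scale degree 5 → V.
Abmaj7: major seventh chord on Ab = scale degree 1 → I7.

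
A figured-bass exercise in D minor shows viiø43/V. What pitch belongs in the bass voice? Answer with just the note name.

D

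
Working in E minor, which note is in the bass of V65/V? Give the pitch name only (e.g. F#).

A#

The applied chord V65/V is rooted on F#: F#-A#-C#-E.
The figure 65 means first inversion — the third is in the bass.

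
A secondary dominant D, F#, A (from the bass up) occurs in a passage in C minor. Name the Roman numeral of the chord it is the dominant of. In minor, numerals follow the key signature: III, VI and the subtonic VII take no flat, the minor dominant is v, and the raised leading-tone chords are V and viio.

The chord is a major triad on D.
A dominant resolves down a perfect fifth: D → G. In C minor, G is scale degree 5, i.e. V.

V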